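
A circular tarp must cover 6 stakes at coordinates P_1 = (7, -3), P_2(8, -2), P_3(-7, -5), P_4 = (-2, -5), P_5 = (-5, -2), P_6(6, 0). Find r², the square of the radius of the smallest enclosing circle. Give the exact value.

The farthest pair is P_2–P_3 with squared distance 234. The circle on this segment as diameter has centre (0.5, -3.5) and r² = 234/4 = 58.5.
Check P_1: distance² to centre = 42.5 ≤ 58.5, so it lies inside.
All remaining points lie in this disk, and no smaller disk contains both endpoints, so this is the minimum enclosing circle.

58.5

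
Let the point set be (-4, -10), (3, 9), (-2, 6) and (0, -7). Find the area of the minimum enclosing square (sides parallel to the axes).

The bounding box has width 7 and height 19.
An axis-aligned square enclosing the set must have side ≥ max(width, height).
So the minimum side is max(7, 19) = 19.
Area = 19² = 361.

361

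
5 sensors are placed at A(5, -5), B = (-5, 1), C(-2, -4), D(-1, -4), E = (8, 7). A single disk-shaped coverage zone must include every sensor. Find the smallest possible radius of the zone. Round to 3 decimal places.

A smallest enclosing disk is always determined by at most three of the input points on its boundary.
The minimum enclosing circle is determined by three boundary points: A, B, E.
Their circumcentre is (111/46, 93/46) with r² = 59245/1058.
The farthest remaining point C is at distance² 58969/1058 ≤ 59245/1058.
r = √(59245/1058) ≈ 7.483.

7.483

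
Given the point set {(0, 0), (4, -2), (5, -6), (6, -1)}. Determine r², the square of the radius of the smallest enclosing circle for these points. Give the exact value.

29341/1922

The minimum enclosing circle of a finite set is fixed by two of the points (as a diameter) or three (as a circumcircle).
The minimum enclosing circle is determined by three boundary points: (0, 0), (5, -6), (6, -1).
Their circumcentre is (161/62, -181/62) with r² = 29341/1922.
The farthest remaining point (4, -2) is at distance² 5409/1922 ≤ 29341/1922.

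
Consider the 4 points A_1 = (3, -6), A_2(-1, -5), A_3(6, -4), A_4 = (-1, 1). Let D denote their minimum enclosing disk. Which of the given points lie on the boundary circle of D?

A_2, A_3, A_4

The minimum enclosing circle is determined by three boundary points: A_2, A_3, A_4.
Their circumcentre is (15/7, -2) with r² = 925/49.
The farthest remaining point A_1 is at distance² 820/49 ≤ 925/49.
The points at distance exactly r from the centre are A_2, A_3, A_4 — 3 points.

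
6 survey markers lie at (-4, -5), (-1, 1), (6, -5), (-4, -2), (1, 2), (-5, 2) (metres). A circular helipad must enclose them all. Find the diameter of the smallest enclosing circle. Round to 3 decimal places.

13.038

By Welzl's lemma the MEC is supported by two points (diametrically opposite) or three points (on a circumcircle).
The farthest pair is (6, -5)–(-5, 2) with squared distance 170. The circle on this segment as diameter has centre (0.5, -1.5) and r² = 170/4 = 42.5.
Check (-4, -5): distance² to centre = 32.5 ≤ 42.5, so it lies inside.
All remaining points lie in this disk, and no smaller disk contains both endpoints, so this is the minimum enclosing circle.
Diameter = 2r = 2√(42.5) ≈ 13.038.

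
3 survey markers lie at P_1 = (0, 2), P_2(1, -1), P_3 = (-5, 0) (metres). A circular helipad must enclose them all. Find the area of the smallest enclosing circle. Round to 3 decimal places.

29.160

Side lengths²: P_1P_2² = 10, P_1P_3² = 29, P_2P_3² = 37.
Since P_2P_3² = 37 < 29 + 10 = 39, the triangle is acute, so the smallest enclosing circle is the circumcircle.
Circumcentre = (-67/34, -11/34), r² = 5365/578.
Area = π·r² = π·5365/578 ≈ 29.160.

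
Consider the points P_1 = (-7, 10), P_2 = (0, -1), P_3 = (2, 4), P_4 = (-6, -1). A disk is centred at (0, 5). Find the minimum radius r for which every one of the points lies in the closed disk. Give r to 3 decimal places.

The required radius is the distance from (0, 5) to the farthest point.
Squared distances: 74, 36, 5, 72.
Maximum is 74, attained at P_1.
r = √74 ≈ 8.602.

8.602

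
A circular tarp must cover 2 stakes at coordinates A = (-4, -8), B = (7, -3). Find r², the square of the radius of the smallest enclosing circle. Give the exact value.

The smallest circle enclosing two points has them as diameter endpoints.
Centre = midpoint = (1.5, -5.5); r² = |AB|²/4 = 146/4 = 36.5.

36.5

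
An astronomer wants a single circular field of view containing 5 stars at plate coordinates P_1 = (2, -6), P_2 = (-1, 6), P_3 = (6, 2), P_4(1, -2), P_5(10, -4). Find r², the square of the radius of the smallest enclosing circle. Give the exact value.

A smallest enclosing disk is always determined by at most three of the input points on its boundary.
The farthest pair is P_2–P_5 with squared distance 221. The circle on this segment as diameter has centre (4.5, 1) and r² = 221/4 = 55.25.
Check P_1: distance² to centre = 55.25 ≤ 55.25, so it lies inside.
All remaining points lie in this disk, and no smaller disk contains both endpoints, so this is the minimum enclosing circle.

55.25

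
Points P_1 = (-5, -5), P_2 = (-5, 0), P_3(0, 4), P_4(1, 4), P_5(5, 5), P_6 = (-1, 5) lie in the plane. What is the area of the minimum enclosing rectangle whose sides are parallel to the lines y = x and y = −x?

In coordinates u = x + y, v = x − y the rectangle is axis-aligned; the map (x,y)→(u,v) scales areas by 2.
u-values: -10, -5, 4, 5, 10, 4; range = 10 − (-10) = 20.
v-values: 0, -5, -4, -3, 0, -6; range = 0 − (-6) = 6.
Area = (20 × 6) / 2 = 60.

60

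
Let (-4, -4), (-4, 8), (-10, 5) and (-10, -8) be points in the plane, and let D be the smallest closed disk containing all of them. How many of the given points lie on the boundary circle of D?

2

The farthest pair is (-4, 8)–(-10, -8) with squared distance 292. The circle on this segment as diameter has centre (-7, 0) and r² = 292/4 = 73.
Check (-4, -4): distance² to centre = 25 ≤ 73, so it lies inside.
All remaining points lie in this disk, and no smaller disk contains both endpoints, so this is the minimum enclosing circle.
The points at distance exactly r from the centre are (-4, 8), (-10, -8) — 2 points.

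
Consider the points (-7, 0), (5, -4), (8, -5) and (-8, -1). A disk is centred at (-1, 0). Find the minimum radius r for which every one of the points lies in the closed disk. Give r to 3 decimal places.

10.296

The required radius is the distance from (-1, 0) to the farthest point.
Squared distances: 36, 52, 106, 50.
Maximum is 106, attained at (8, -5).
r = √106 ≈ 10.296.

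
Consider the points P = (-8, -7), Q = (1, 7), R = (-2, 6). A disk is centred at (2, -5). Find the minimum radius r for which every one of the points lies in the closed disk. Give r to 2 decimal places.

12.04

The required radius is the distance from (2, -5) to the farthest point.
Squared distances: 104, 145, 137.
Maximum is 145, attained at Q.
r = √145 ≈ 12.04.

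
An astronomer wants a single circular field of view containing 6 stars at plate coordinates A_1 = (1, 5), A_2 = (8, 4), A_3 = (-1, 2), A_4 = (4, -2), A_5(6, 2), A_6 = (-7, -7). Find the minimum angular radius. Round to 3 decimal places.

The farthest pair is A_2–A_6 with squared distance 346. The circle on this segment as diameter has centre (0.5, -1.5) and r² = 346/4 = 86.5.
Check A_1: distance² to centre = 42.5 ≤ 86.5, so it lies inside.
All remaining points lie in this disk, and no smaller disk contains both endpoints, so this is the minimum enclosing circle.
r = √(86.5) ≈ 9.301.

9.301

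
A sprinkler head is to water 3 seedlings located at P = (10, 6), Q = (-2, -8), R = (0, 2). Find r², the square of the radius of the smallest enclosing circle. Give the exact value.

85

Side lengths²: PQ² = 340, PR² = 116, QR² = 104.
Since PQ² = 340 ≥ 116 + 104 = 220, the angle opposite PQ is not acute, so the smallest enclosing circle has PQ as diameter.
Centre = midpoint of PQ = (4, -1), r² = 340/4 = 85.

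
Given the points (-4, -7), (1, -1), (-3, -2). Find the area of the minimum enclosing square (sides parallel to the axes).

36

The bounding box has width 5 and height 6.
An axis-aligned square enclosing the set must have side ≥ max(width, height).
So the minimum side is max(5, 6) = 6.
Area = 6² = 36.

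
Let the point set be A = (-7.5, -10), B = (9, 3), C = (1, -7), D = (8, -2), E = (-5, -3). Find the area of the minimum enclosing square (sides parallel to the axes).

272.25

The bounding box has width 16.5 and height 13.
An axis-aligned square enclosing the set must have side ≥ max(width, height).
So the minimum side is max(16.5, 13) = 16.5.
Area = 16.5² = 272.25.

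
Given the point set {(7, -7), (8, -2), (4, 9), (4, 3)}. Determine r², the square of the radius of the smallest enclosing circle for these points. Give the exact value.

The minimum enclosing circle of a finite set is fixed by two of the points (as a diameter) or three (as a circumcircle).
The farthest pair is (7, -7)–(4, 9) with squared distance 265. The circle on this segment as diameter has centre (5.5, 1) and r² = 265/4 = 66.25.
Check (8, -2): distance² to centre = 15.25 ≤ 66.25, so it lies inside.
All remaining points lie in this disk, and no smaller disk contains both endpoints, so this is the minimum enclosing circle.

66.25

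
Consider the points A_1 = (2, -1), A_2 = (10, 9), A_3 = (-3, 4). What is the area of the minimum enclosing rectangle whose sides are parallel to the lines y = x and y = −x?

90

In coordinates u = x + y, v = x − y the rectangle is axis-aligned; the map (x,y)→(u,v) scales areas by 2.
u-values: 1, 19, 1; range = 19 − 1 = 18.
v-values: 3, 1, -7; range = 3 − (-7) = 10.
Area = (18 × 10) / 2 = 90.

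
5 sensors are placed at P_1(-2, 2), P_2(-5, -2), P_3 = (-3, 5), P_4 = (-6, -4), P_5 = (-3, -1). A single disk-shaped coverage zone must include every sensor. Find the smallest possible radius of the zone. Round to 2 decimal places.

4.74

A smallest enclosing disk is always determined by at most three of the input points on its boundary.
The farthest pair is P_3–P_4 with squared distance 90. The circle on this segment as diameter has centre (-4.5, 0.5) and r² = 90/4 = 22.5.
Check P_1: distance² to centre = 8.5 ≤ 22.5, so it lies inside.
All remaining points lie in this disk, and no smaller disk contains both endpoints, so this is the minimum enclosing circle.
r = √(22.5) ≈ 4.74.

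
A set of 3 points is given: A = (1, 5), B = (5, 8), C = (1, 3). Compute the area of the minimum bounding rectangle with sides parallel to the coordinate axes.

20

x ranges over [1, 5], width 4.
y ranges over [3, 8], height 5.
Area = 4 × 5 = 20.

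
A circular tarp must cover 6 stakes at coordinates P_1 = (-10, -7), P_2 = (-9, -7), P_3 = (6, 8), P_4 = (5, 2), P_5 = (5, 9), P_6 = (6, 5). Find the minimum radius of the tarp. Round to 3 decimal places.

10.972

A smallest enclosing disk is always determined by at most three of the input points on its boundary.
The minimum enclosing circle is determined by three boundary points: P_1, P_3, P_5.
Their circumcentre is (-139/62, 47/62) with r² = 231361/1922.
The farthest remaining point P_2 is at distance² 203461/1922 ≤ 231361/1922.
r = √(231361/1922) ≈ 10.972.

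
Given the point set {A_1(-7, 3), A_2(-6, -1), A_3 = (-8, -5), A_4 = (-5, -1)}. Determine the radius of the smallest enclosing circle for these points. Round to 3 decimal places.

By Welzl's lemma the MEC is supported by two points (diametrically opposite) or three points (on a circumcircle).
The farthest pair is A_1–A_3 with squared distance 65. The circle on this segment as diameter has centre (-7.5, -1) and r² = 65/4 = 16.25.
Check A_2: distance² to centre = 2.25 ≤ 16.25, so it lies inside.
All remaining points lie in this disk, and no smaller disk contains both endpoints, so this is the minimum enclosing circle.
r = √(16.25) ≈ 4.031.

4.031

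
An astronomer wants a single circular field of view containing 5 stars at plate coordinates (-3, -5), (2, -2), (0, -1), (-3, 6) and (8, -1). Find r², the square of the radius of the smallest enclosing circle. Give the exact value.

11645/242

The minimum enclosing circle is determined by three boundary points: (-3, -5), (-3, 6), (8, -1).
Their circumcentre is (27/22, 0.5) with r² = 11645/242.
The farthest remaining point (2, -2) is at distance² 1657/242 ≤ 11645/242.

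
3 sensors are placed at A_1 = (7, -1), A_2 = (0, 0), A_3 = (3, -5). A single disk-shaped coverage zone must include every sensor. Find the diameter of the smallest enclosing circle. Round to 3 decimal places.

7.289

Side lengths²: A_1A_2² = 50, A_1A_3² = 32, A_2A_3² = 34.
Since A_1A_2² = 50 < 34 + 32 = 66, the triangle is acute, so the smallest enclosing circle is the circumcircle.
Circumcentre = (3.375, -1.375), r² = 13.28125.
Diameter = 2r = 2√(13.28125) ≈ 7.289.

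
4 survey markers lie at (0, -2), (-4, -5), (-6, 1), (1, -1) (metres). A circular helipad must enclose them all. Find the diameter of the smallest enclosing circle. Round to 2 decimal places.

7.76

The minimum enclosing circle is determined by three boundary points: (-4, -5), (-6, 1), (1, -1).
Their circumcentre is (-109/38, -49/38) with r² = 10865/722.
The farthest remaining point (0, -2) is at distance² 6305/722 ≤ 10865/722.
Diameter = 2r = 2√(10865/722) ≈ 7.76.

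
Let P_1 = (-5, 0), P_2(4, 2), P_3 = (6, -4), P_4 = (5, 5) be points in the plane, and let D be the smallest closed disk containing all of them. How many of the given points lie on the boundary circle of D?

A smallest enclosing disk is always determined by at most three of the input points on its boundary.
The minimum enclosing circle is determined by three boundary points: P_1, P_3, P_4.
Their circumcentre is (47/38, 1/38) with r² = 28085/722.
The farthest remaining point P_2 is at distance² 8325/722 ≤ 28085/722.
The points at distance exactly r from the centre are P_1, P_3, P_4 — 3 points.

3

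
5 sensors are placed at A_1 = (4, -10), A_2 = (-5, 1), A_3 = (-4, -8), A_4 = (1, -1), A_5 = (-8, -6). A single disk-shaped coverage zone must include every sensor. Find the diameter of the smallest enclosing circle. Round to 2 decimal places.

By Welzl's lemma the MEC is supported by two points (diametrically opposite) or three points (on a circumcircle).
The minimum enclosing circle is determined by three boundary points: A_1, A_2, A_5.
Their circumcentre is (-23/24, -4.875) with r² = 14645/288.
The farthest remaining point A_3 is at distance² 5477/288 ≤ 14645/288.
Diameter = 2r = 2√(14645/288) ≈ 14.26.

14.26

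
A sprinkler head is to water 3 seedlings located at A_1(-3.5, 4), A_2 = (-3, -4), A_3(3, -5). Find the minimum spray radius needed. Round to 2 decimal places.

Side lengths²: A_1A_2² = 64.25, A_1A_3² = 123.25, A_2A_3² = 37.
Since A_1A_3² = 123.25 ≥ 64.25 + 37 = 101.25, the angle opposite A_1A_3 is not acute, so the smallest enclosing circle has A_1A_3 as diameter.
Centre = midpoint of A_1A_3 = (-0.25, -0.5), r² = 123.25/4 = 30.8125.
r = √(30.8125) ≈ 5.55.

5.55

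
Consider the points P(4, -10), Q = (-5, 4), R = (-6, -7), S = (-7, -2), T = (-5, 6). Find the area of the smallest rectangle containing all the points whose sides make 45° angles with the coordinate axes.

175

In coordinates u = x + y, v = x − y the rectangle is axis-aligned; the map (x,y)→(u,v) scales areas by 2.
u-values: -6, -1, -13, -9, 1; range = 1 − (-13) = 14.
v-values: 14, -9, 1, -5, -11; range = 14 − (-11) = 25.
Area = (14 × 25) / 2 = 175.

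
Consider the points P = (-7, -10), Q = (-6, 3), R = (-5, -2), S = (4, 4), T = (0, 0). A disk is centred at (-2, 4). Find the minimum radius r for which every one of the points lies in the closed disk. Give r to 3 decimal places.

14.866

The required radius is the distance from (-2, 4) to the farthest point.
Squared distances: 221, 17, 45, 36, 20.
Maximum is 221, attained at P.
r = √221 ≈ 14.866.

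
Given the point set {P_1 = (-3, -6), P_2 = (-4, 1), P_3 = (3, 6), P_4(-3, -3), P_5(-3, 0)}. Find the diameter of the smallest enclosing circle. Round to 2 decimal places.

By Welzl's lemma the MEC is supported by two points (diametrically opposite) or three points (on a circumcircle).
The farthest pair is P_1–P_3 with squared distance 180. The circle on this segment as diameter has centre (0, 0) and r² = 180/4 = 45.
Check P_2: distance² to centre = 17 ≤ 45, so it lies inside.
All remaining points lie in this disk, and no smaller disk contains both endpoints, so this is the minimum enclosing circle.
Diameter = 2r = 2√45 ≈ 13.42.

13.42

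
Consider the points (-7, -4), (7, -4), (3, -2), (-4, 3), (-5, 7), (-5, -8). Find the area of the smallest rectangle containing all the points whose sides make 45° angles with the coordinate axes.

184

In coordinates u = x + y, v = x − y the rectangle is axis-aligned; the map (x,y)→(u,v) scales areas by 2.
u-values: -11, 3, 1, -1, 2, -13; range = 3 − (-13) = 16.
v-values: -3, 11, 5, -7, -12, 3; range = 11 − (-12) = 23.
Area = (16 × 23) / 2 = 184.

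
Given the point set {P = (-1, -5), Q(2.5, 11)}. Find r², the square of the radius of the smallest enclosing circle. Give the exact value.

The smallest circle enclosing two points has them as diameter endpoints.
Centre = midpoint = (0.75, 3); r² = |PQ|²/4 = 268.25/4 = 67.0625.

67.0625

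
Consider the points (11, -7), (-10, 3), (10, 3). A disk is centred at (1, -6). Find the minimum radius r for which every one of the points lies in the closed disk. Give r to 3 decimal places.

14.213

The required radius is the distance from (1, -6) to the farthest point.
Squared distances: 101, 202, 162.
Maximum is 202, attained at (-10, 3).
r = √202 ≈ 14.213.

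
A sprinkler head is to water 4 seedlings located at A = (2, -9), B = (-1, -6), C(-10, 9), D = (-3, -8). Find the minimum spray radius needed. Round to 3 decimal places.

10.817

The minimum enclosing circle of a finite set is fixed by two of the points (as a diameter) or three (as a circumcircle).
The farthest pair is A–C with squared distance 468. The circle on this segment as diameter has centre (-4, 0) and r² = 468/4 = 117.
Check B: distance² to centre = 45 ≤ 117, so it lies inside.
All remaining points lie in this disk, and no smaller disk contains both endpoints, so this is the minimum enclosing circle.
r = √117 ≈ 10.817.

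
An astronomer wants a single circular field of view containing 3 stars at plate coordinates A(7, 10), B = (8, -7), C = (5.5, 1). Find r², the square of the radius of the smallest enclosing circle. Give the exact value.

Side lengths²: AB² = 290, AC² = 83.25, BC² = 70.25.
Since AB² = 290 ≥ 83.25 + 70.25 = 153.5, the angle opposite AB is not acute, so the smallest enclosing circle has AB as diameter.
Centre = midpoint of AB = (7.5, 1.5), r² = 290/4 = 72.5.

72.5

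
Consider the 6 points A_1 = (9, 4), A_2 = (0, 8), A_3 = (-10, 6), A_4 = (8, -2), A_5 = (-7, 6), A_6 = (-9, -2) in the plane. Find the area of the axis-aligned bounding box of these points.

190

x ranges over [-10, 9], width 19.
y ranges over [-2, 8], height 10.
Area = 19 × 10 = 190.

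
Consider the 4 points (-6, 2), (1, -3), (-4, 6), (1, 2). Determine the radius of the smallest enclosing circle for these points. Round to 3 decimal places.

A smallest enclosing disk is always determined by at most three of the input points on its boundary.
The farthest pair is (1, -3)–(-4, 6) with squared distance 106. The circle on this segment as diameter has centre (-1.5, 1.5) and r² = 106/4 = 26.5.
Check (-6, 2): distance² to centre = 20.5 ≤ 26.5, so it lies inside.
All remaining points lie in this disk, and no smaller disk contains both endpoints, so this is the minimum enclosing circle.
r = √(26.5) ≈ 5.148.

5.148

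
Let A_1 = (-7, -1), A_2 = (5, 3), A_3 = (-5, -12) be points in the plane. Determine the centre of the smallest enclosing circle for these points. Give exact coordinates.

(0, -4.5)

Side lengths²: A_1A_2² = 160, A_1A_3² = 125, A_2A_3² = 325.
Since A_2A_3² = 325 ≥ 160 + 125 = 285, the angle opposite A_2A_3 is not acute, so the smallest enclosing circle has A_2A_3 as diameter.
Centre = midpoint of A_2A_3 = (0, -4.5), r² = 325/4 = 81.25.
Centre = (0, -4.5).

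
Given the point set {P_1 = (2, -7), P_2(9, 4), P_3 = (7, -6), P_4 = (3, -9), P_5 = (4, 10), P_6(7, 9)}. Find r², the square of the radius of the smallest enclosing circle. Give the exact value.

90.5

The farthest pair is P_4–P_5 with squared distance 362. The circle on this segment as diameter has centre (3.5, 0.5) and r² = 362/4 = 90.5.
Check P_1: distance² to centre = 58.5 ≤ 90.5, so it lies inside.
All remaining points lie in this disk, and no smaller disk contains both endpoints, so this is the minimum enclosing circle.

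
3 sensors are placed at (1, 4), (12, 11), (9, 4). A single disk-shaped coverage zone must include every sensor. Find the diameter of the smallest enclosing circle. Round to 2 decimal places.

13.04

Call the three points A, B, C in the order given.
Side lengths²: AB² = 170, AC² = 64, BC² = 58.
Since AB² = 170 ≥ 64 + 58 = 122, the angle opposite AB is not acute, so the smallest enclosing circle has AB as diameter.
Centre = midpoint of AB = (6.5, 7.5), r² = 170/4 = 42.5.
Diameter = 2r = 2√(42.5) ≈ 13.04.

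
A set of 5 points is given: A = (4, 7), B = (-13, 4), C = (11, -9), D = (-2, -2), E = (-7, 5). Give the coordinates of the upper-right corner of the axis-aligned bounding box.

(11, 7)

x-range [-13, 11], y-range [-9, 7].
The upper-right corner is (11, 7).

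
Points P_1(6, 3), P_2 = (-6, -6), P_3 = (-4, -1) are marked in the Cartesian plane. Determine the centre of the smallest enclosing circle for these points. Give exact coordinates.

(0, -1.5)

Side lengths²: P_1P_2² = 225, P_1P_3² = 116, P_2P_3² = 29.
Since P_1P_2² = 225 ≥ 116 + 29 = 145, the angle opposite P_1P_2 is not acute, so the smallest enclosing circle has P_1P_2 as diameter.
Centre = midpoint of P_1P_2 = (0, -1.5), r² = 225/4 = 56.25.
Centre = (0, -1.5).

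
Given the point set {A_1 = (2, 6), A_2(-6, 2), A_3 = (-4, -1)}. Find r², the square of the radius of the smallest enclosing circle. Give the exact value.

21.58203125

Side lengths²: A_1A_2² = 80, A_1A_3² = 85, A_2A_3² = 13.
Since A_1A_3² = 85 < 80 + 13 = 93, the triangle is acute, so the smallest enclosing circle is the circumcircle.
Circumcentre = (-1.4375, 2.875), r² = 21.58203125.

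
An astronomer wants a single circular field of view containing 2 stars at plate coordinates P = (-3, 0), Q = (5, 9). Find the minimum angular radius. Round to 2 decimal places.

6.02

The smallest circle enclosing two points has them as diameter endpoints.
Centre = midpoint = (1, 4.5); r² = |PQ|²/4 = 145/4 = 36.25.
r = √(36.25) ≈ 6.02.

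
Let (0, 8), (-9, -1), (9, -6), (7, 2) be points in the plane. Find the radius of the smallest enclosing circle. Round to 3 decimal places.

The minimum enclosing circle is determined by three boundary points: (0, 8), (-9, -1), (9, -6).
Their circumcentre is (25/46, -71/46) with r² = 96673/1058.
The farthest remaining point (7, 2) is at distance² 57389/1058 ≤ 96673/1058.
r = √(96673/1058) ≈ 9.559.

9.559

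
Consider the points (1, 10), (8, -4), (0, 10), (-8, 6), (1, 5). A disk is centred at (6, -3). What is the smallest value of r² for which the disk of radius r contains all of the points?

277

The required radius is the distance from (6, -3) to the farthest point.
Squared distances: 194, 5, 205, 277, 89.
Maximum is 277, attained at (-8, 6).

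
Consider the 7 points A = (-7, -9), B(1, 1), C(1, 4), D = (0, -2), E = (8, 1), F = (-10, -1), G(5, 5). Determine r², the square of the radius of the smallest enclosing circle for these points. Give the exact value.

38909/450

The minimum enclosing circle of a finite set is fixed by two of the points (as a diameter) or three (as a circumcircle).
The minimum enclosing circle is determined by three boundary points: A, E, F.
Their circumcentre is (-23/30, -2.1) with r² = 38909/450.
The farthest remaining point G is at distance² 37649/450 ≤ 38909/450.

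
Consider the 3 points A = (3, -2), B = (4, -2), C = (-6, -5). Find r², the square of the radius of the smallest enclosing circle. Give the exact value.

Side lengths²: AB² = 1, AC² = 90, BC² = 109.
Since BC² = 109 ≥ 90 + 1 = 91, the angle opposite BC is not acute, so the smallest enclosing circle has BC as diameter.
Centre = midpoint of BC = (-1, -3.5), r² = 109/4 = 27.25.

27.25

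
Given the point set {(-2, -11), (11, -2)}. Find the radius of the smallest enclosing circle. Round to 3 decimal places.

The smallest circle enclosing two points has them as diameter endpoints.
Centre = midpoint = (4.5, -6.5); r² = |(-2, -11)−(11, -2)|²/4 = 250/4 = 62.5.
r = √(62.5) ≈ 7.906.

7.906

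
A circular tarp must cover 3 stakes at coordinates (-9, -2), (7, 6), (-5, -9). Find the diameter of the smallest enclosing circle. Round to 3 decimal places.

Call the three points A, B, C in the order given.
Side lengths²: AB² = 320, AC² = 65, BC² = 369.
Since BC² = 369 < 320 + 65 = 385, the triangle is acute, so the smallest enclosing circle is the circumcircle.
Circumcentre = (7/12, -7/6), r² = 13325/144.
Diameter = 2r = 2√(13325/144) ≈ 19.239.

19.239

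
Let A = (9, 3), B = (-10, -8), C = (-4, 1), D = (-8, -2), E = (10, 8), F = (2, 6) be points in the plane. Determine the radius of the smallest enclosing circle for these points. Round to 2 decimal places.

12.81

A smallest enclosing disk is always determined by at most three of the input points on its boundary.
The farthest pair is B–E with squared distance 656. The circle on this segment as diameter has centre (0, 0) and r² = 656/4 = 164.
Check A: distance² to centre = 90 ≤ 164, so it lies inside.
All remaining points lie in this disk, and no smaller disk contains both endpoints, so this is the minimum enclosing circle.
r = √164 ≈ 12.81.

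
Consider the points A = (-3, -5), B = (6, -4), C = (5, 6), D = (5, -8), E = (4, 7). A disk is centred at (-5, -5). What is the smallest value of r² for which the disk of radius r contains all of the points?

225

The required radius is the distance from (-5, -5) to the farthest point.
Squared distances: 4, 122, 221, 109, 225.
Maximum is 225, attained at E.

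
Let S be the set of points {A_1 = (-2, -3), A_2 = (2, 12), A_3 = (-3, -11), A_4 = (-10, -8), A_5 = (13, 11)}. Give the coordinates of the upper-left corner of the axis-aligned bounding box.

(-10, 12)

x-range [-10, 13], y-range [-11, 12].
The upper-left corner is (-10, 12).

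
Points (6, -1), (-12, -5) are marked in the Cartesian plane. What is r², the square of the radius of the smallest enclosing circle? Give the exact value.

85

The smallest circle enclosing two points has them as diameter endpoints.
Centre = midpoint = (-3, -3); r² = |(6, -1)−(-12, -5)|²/4 = 340/4 = 85.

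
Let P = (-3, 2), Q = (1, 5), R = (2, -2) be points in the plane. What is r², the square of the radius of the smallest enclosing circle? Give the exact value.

Side lengths²: PQ² = 25, PR² = 41, QR² = 50.
Since QR² = 50 < 41 + 25 = 66, the triangle is acute, so the smallest enclosing circle is the circumcircle.
Circumcentre = (37/62, 85/62), r² = 25625/1922.

25625/1922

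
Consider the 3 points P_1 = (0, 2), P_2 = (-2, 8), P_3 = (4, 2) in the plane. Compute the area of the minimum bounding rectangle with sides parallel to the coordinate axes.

36

x ranges over [-2, 4], width 6.
y ranges over [2, 8], height 6.
Area = 6 × 6 = 36.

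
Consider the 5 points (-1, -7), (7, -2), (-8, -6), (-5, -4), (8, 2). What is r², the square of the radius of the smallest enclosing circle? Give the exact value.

A smallest enclosing disk is always determined by at most three of the input points on its boundary.
The farthest pair is (-8, -6)–(8, 2) with squared distance 320. The circle on this segment as diameter has centre (0, -2) and r² = 320/4 = 80.
Check (-1, -7): distance² to centre = 26 ≤ 80, so it lies inside.
All remaining points lie in this disk, and no smaller disk contains both endpoints, so this is the minimum enclosing circle.

80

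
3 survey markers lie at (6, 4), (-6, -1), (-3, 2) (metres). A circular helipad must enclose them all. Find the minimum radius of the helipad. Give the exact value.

Call the three points A, B, C in the order given.
Side lengths²: AB² = 169, AC² = 85, BC² = 18.
Since AB² = 169 ≥ 85 + 18 = 103, the angle opposite AB is not acute, so the smallest enclosing circle has AB as diameter.
Centre = midpoint of AB = (0, 1.5), r² = 169/4 = 42.25.
r = √(42.25) = 6.5.

6.5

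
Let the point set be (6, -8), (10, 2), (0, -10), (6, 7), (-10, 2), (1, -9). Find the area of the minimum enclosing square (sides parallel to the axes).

400

The bounding box has width 20 and height 17.
An axis-aligned square enclosing the set must have side ≥ max(width, height).
So the minimum side is max(20, 17) = 20.
Area = 20² = 400.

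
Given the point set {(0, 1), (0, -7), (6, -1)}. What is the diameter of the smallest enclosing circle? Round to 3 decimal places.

8.944

Call the three points A, B, C in the order given.
Side lengths²: AB² = 64, AC² = 40, BC² = 72.
Since BC² = 72 < 64 + 40 = 104, the triangle is acute, so the smallest enclosing circle is the circumcircle.
Circumcentre = (2, -3), r² = 20.
Diameter = 2r = 2√20 ≈ 8.944.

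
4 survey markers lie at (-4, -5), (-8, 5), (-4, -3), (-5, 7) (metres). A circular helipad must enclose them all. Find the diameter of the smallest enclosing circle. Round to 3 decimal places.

The farthest pair is (-4, -5)–(-5, 7) with squared distance 145. The circle on this segment as diameter has centre (-4.5, 1) and r² = 145/4 = 36.25.
Check (-8, 5): distance² to centre = 28.25 ≤ 36.25, so it lies inside.
All remaining points lie in this disk, and no smaller disk contains both endpoints, so this is the minimum enclosing circle.
Diameter = 2r = 2√(36.25) ≈ 12.042.

12.042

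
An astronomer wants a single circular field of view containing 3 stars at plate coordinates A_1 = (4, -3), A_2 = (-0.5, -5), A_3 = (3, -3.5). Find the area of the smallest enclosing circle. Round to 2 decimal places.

19.05

Side lengths²: A_1A_2² = 24.25, A_1A_3² = 1.25, A_2A_3² = 14.5.
Since A_1A_2² = 24.25 ≥ 14.5 + 1.25 = 15.75, the angle opposite A_1A_2 is not acute, so the smallest enclosing circle has A_1A_2 as diameter.
Centre = midpoint of A_1A_2 = (1.75, -4), r² = 24.25/4 = 6.0625.
Area = π·r² = π·6.0625 ≈ 19.05.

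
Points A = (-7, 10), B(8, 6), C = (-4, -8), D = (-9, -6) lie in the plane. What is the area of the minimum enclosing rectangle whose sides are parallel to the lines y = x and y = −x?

304.5

In coordinates u = x + y, v = x − y the rectangle is axis-aligned; the map (x,y)→(u,v) scales areas by 2.
u-values: 3, 14, -12, -15; range = 14 − (-15) = 29.
v-values: -17, 2, 4, -3; range = 4 − (-17) = 21.
Area = (29 × 21) / 2 = 304.5.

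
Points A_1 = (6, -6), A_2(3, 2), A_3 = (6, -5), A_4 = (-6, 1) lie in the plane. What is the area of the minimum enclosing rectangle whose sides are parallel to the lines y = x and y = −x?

In coordinates u = x + y, v = x − y the rectangle is axis-aligned; the map (x,y)→(u,v) scales areas by 2.
u-values: 0, 5, 1, -5; range = 5 − (-5) = 10.
v-values: 12, 1, 11, -7; range = 12 − (-7) = 19.
Area = (10 × 19) / 2 = 95.

95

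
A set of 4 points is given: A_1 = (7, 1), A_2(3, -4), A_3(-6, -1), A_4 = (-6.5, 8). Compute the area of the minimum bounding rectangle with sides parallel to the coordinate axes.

162

x ranges over [-6.5, 7], width 13.5.
y ranges over [-4, 8], height 12.
Area = 13.5 × 12 = 162.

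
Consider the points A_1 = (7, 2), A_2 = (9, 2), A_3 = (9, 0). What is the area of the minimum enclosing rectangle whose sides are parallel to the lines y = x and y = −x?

In coordinates u = x + y, v = x − y the rectangle is axis-aligned; the map (x,y)→(u,v) scales areas by 2.
u-values: 9, 11, 9; range = 11 − 9 = 2.
v-values: 5, 7, 9; range = 9 − 5 = 4.
Area = (2 × 4) / 2 = 4.

4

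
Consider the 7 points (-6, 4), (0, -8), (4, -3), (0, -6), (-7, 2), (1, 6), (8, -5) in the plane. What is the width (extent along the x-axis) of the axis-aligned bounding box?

max x = 8, min x = -7, so width = 15.

15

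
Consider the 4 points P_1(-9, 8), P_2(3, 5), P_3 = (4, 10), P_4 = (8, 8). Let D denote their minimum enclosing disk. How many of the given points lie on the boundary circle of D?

2

The minimum enclosing circle of a finite set is fixed by two of the points (as a diameter) or three (as a circumcircle).
The farthest pair is P_1–P_4 with squared distance 289. The circle on this segment as diameter has centre (-0.5, 8) and r² = 289/4 = 72.25.
Check P_2: distance² to centre = 21.25 ≤ 72.25, so it lies inside.
All remaining points lie in this disk, and no smaller disk contains both endpoints, so this is the minimum enclosing circle.
The points at distance exactly r from the centre are P_1, P_4 — 2 points.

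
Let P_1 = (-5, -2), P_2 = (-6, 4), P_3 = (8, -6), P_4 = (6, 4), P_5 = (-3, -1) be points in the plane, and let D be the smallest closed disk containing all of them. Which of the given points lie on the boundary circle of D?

P_2, P_3

The minimum enclosing circle of a finite set is fixed by two of the points (as a diameter) or three (as a circumcircle).
The farthest pair is P_2–P_3 with squared distance 296. The circle on this segment as diameter has centre (1, -1) and r² = 296/4 = 74.
Check P_1: distance² to centre = 37 ≤ 74, so it lies inside.
All remaining points lie in this disk, and no smaller disk contains both endpoints, so this is the minimum enclosing circle.
The points at distance exactly r from the centre are P_2, P_3 — 2 points.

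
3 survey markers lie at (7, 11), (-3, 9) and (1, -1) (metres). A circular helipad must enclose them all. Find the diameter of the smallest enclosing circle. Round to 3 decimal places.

Call the three points A, B, C in the order given.
Side lengths²: AB² = 104, AC² = 180, BC² = 116.
Since AC² = 180 < 116 + 104 = 220, the triangle is acute, so the smallest enclosing circle is the circumcircle.
Circumcentre = (26/9, 50/9), r² = 3770/81.
Diameter = 2r = 2√(3770/81) ≈ 13.645.

13.645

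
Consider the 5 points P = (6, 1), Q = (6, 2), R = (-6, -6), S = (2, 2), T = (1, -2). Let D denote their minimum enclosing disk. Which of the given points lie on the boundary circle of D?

The minimum enclosing circle of a finite set is fixed by two of the points (as a diameter) or three (as a circumcircle).
The farthest pair is Q–R with squared distance 208. The circle on this segment as diameter has centre (0, -2) and r² = 208/4 = 52.
Check P: distance² to centre = 45 ≤ 52, so it lies inside.
All remaining points lie in this disk, and no smaller disk contains both endpoints, so this is the minimum enclosing circle.
The points at distance exactly r from the centre are Q, R — 2 points.

Q, R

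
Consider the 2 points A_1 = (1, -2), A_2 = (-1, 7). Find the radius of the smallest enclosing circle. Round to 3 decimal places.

The smallest circle enclosing two points has them as diameter endpoints.
Centre = midpoint = (0, 2.5); r² = |A_1A_2|²/4 = 85/4 = 21.25.
r = √(21.25) ≈ 4.610.

4.610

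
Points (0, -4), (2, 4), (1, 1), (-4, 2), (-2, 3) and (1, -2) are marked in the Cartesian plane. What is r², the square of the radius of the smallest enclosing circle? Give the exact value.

The minimum enclosing circle is determined by three boundary points: (0, -4), (2, 4), (-4, 2).
Their circumcentre is (-1/11, 3/11) with r² = 2210/121.
The farthest remaining point (-2, 3) is at distance² 1341/121 ≤ 2210/121.

2210/121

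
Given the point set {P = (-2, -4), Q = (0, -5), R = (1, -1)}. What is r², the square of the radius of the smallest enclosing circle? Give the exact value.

85/18

Side lengths²: PQ² = 5, PR² = 18, QR² = 17.
Since PR² = 18 < 17 + 5 = 22, the triangle is acute, so the smallest enclosing circle is the circumcircle.
Circumcentre = (-1/6, -17/6), r² = 85/18.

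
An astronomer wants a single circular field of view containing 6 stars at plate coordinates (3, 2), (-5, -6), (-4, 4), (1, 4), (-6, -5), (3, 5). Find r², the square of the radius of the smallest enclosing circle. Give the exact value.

46.25

By Welzl's lemma the MEC is supported by two points (diametrically opposite) or three points (on a circumcircle).
The farthest pair is (-5, -6)–(3, 5) with squared distance 185. The circle on this segment as diameter has centre (-1, -0.5) and r² = 185/4 = 46.25.
Check (3, 2): distance² to centre = 22.25 ≤ 46.25, so it lies inside.
All remaining points lie in this disk, and no smaller disk contains both endpoints, so this is the minimum enclosing circle.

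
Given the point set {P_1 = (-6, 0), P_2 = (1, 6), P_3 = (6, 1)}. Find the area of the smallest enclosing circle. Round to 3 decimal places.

Side lengths²: P_1P_2² = 85, P_1P_3² = 145, P_2P_3² = 50.
Since P_1P_3² = 145 ≥ 85 + 50 = 135, the angle opposite P_1P_3 is not acute, so the smallest enclosing circle has P_1P_3 as diameter.
Centre = midpoint of P_1P_3 = (0, 0.5), r² = 145/4 = 36.25.
Area = π·r² = π·36.25 ≈ 113.883.

113.883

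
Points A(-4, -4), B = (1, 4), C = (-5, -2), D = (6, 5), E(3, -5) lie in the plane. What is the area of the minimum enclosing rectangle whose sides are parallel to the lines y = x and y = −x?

104.5

In coordinates u = x + y, v = x − y the rectangle is axis-aligned; the map (x,y)→(u,v) scales areas by 2.
u-values: -8, 5, -7, 11, -2; range = 11 − (-8) = 19.
v-values: 0, -3, -3, 1, 8; range = 8 − (-3) = 11.
Area = (19 × 11) / 2 = 104.5.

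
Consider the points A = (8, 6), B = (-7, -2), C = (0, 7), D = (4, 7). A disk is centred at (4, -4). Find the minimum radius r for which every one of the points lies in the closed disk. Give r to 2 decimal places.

The required radius is the distance from (4, -4) to the farthest point.
Squared distances: 116, 125, 137, 121.
Maximum is 137, attained at C.
r = √137 ≈ 11.70.

11.70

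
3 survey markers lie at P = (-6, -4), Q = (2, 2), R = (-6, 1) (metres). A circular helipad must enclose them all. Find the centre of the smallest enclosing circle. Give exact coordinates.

Side lengths²: PQ² = 100, PR² = 25, QR² = 65.
Since PQ² = 100 ≥ 65 + 25 = 90, the angle opposite PQ is not acute, so the smallest enclosing circle has PQ as diameter.
Centre = midpoint of PQ = (-2, -1), r² = 100/4 = 25.
Centre = (-2, -1).

(-2, -1)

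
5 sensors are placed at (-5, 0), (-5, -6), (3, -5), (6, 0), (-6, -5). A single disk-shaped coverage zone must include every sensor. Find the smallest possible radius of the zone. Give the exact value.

By Welzl's lemma the MEC is supported by two points (diametrically opposite) or three points (on a circumcircle).
The farthest pair is (6, 0)–(-6, -5) with squared distance 169. The circle on this segment as diameter has centre (0, -2.5) and r² = 169/4 = 42.25.
Check (-5, 0): distance² to centre = 31.25 ≤ 42.25, so it lies inside.
All remaining points lie in this disk, and no smaller disk contains both endpoints, so this is the minimum enclosing circle.
r = √(42.25) = 6.5.

6.5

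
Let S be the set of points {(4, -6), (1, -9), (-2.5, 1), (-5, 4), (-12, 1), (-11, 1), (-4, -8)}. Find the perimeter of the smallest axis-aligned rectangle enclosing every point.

58

Width = max x − min x = 4 − (-12) = 16.
Height = max y − min y = 4 − (-9) = 13.
Perimeter = 2(16 + 13) = 58.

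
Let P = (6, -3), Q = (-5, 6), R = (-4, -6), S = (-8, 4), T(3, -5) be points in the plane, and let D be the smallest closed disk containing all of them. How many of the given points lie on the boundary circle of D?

By Welzl's lemma the MEC is supported by two points (diametrically opposite) or three points (on a circumcircle).
The farthest pair is P–S with squared distance 245. The circle on this segment as diameter has centre (-1, 0.5) and r² = 245/4 = 61.25.
Check Q: distance² to centre = 46.25 ≤ 61.25, so it lies inside.
All remaining points lie in this disk, and no smaller disk contains both endpoints, so this is the minimum enclosing circle.
The points at distance exactly r from the centre are P, S — 2 points.

2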